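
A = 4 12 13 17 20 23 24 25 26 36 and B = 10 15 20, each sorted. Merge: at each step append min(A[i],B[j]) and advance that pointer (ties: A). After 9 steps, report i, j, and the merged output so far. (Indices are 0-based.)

[i=0,j=0] A[i]=4<=B[j]=10 take 4 → i++
[i=1,j=0] A[i]=12>B[j]=10 take 10 → j++
[i=1,j=1] A[i]=12<=B[j]=15 take 12 → i++
[i=2,j=1] A[i]=13<=B[j]=15 take 13 → i++
[i=3,j=1] A[i]=17>B[j]=15 take 15 → j++
[i=3,j=2] A[i]=17<=B[j]=20 take 17 → i++
[i=4,j=2] A[i]=20<=B[j]=20 take 20 → i++
[i=5,j=2] A[i]=23>B[j]=20 take 20 → j++
[i=5,j=3] B done, take A[i]=23 → i++

i=6, j=3, merged so far=[4, 10, 12, 13, 15, 17, 20, 20, 23]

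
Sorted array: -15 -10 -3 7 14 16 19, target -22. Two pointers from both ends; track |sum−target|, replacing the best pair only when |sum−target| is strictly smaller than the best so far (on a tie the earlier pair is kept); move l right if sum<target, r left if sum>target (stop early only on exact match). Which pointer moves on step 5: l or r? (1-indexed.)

r

l=1 r=7: -15+19=4 d=26 *, r--
l=1 r=6: -15+16=1 d=23 *, r--
l=1 r=5: -15+14=-1 d=21 *, r--
l=1 r=4: -15+7=-8 d=14 *, r--
l=1 r=3: -15+-3=-18 d=4 *, r--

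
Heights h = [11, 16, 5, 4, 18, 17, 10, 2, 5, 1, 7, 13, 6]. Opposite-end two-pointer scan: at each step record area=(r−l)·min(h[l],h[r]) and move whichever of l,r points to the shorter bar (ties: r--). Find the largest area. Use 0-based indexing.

max area = 130

[0,12] min(11,6)*12=72 best=72 * → r--
[0,11] min(11,13)*11=121 best=121 * → l++
[1,11] min(16,13)*10=130 best=130 * → r--
[1,10] min(16,7)*9=63 best=130 → r--
[1,9] min(16,1)*8=8 best=130 → r--
[1,8] min(16,5)*7=35 best=130 → r--
[1,7] min(16,2)*6=12 best=130 → r--
[1,6] min(16,10)*5=50 best=130 → r--
[1,5] min(16,17)*4=64 best=130 → l++
[2,5] min(5,17)*3=15 best=130 → l++
[3,5] min(4,17)*2=8 best=130 → l++
[4,5] min(18,17)*1=17 best=130 → r--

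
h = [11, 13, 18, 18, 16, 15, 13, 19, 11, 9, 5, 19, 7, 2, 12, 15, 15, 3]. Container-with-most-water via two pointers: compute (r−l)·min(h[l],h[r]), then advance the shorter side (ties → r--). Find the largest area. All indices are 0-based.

max area = 210

[0,17] min(11,3)*17=51 best=51 * → r--
[0,16] min(11,15)*16=176 best=176 * → l++
[1,16] min(13,15)*15=195 best=195 * → l++
[2,16] min(18,15)*14=210 best=210 * → r--
[2,15] min(18,15)*13=195 best=210 → r--
[2,14] min(18,12)*12=144 best=210 → r--
[2,13] min(18,2)*11=22 best=210 → r--
[2,12] min(18,7)*10=70 best=210 → r--
[2,11] min(18,19)*9=162 best=210 → l++
[3,11] min(18,19)*8=144 best=210 → l++
[4,11] min(16,19)*7=112 best=210 → l++
[5,11] min(15,19)*6=90 best=210 → l++
[6,11] min(13,19)*5=65 best=210 → l++
[7,11] min(19,19)*4=76 best=210 → r--
[7,10] min(19,5)*3=15 best=210 → r--
[7,9] min(19,9)*2=18 best=210 → r--
[7,8] min(19,11)*1=11 best=210 → r--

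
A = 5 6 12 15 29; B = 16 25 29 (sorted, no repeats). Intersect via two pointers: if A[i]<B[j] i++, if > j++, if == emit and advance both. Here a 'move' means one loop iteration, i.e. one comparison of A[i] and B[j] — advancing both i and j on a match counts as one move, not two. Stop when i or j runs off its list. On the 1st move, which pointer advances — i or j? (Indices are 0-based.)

[i=0,j=0] 5<16 → i++

i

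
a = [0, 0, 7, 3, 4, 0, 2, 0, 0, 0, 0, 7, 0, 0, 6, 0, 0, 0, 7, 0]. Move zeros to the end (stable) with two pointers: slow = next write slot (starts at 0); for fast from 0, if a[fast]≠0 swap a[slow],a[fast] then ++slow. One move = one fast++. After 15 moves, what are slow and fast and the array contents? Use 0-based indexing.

slow=6, fast=15, a=[7, 3, 4, 2, 7, 6, 0, 0, 0, 0, 0, 0, 0, 0, 0, 0, 0, 0, 7, 0]

(s=0,f=0) a[fast]=0 → fast++
(s=0,f=1) a[fast]=0 → fast++
(s=0,f=2) a[fast]=7≠0 swap→a[0]=7 → slow++,fast++
(s=1,f=3) a[fast]=3≠0 swap→a[1]=3 → slow++,fast++
(s=2,f=4) a[fast]=4≠0 swap→a[2]=4 → slow++,fast++
(s=3,f=5) a[fast]=0 → fast++
(s=3,f=6) a[fast]=2≠0 swap→a[3]=2 → slow++,fast++
(s=4,f=7) a[fast]=0 → fast++
(s=4,f=8) a[fast]=0 → fast++
(s=4,f=9) a[fast]=0 → fast++
(s=4,f=10) a[fast]=0 → fast++
(s=4,f=11) a[fast]=7≠0 swap→a[4]=7 → slow++,fast++
(s=5,f=12) a[fast]=0 → fast++
(s=5,f=13) a[fast]=0 → fast++
(s=5,f=14) a[fast]=6≠0 swap→a[5]=6 → slow++,fast++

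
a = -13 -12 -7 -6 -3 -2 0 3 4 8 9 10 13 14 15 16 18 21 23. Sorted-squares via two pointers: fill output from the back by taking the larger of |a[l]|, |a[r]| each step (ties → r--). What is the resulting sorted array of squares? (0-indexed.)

[0, 4, 9, 9, 16, 36, 49, 64, 81, 100, 144, 169, 169, 196, 225, 256, 324, 441, 529]

l=0 r=18: |-13|<=|23| out[18]=529, r--
l=0 r=17: |-13|<=|21| out[17]=441, r--
l=0 r=16: |-13|<=|18| out[16]=324, r--
l=0 r=15: |-13|<=|16| out[15]=256, r--
l=0 r=14: |-13|<=|15| out[14]=225, r--
l=0 r=13: |-13|<=|14| out[13]=196, r--
l=0 r=12: |-13|<=|13| out[12]=169, r--
l=0 r=11: |-13|>|10| out[11]=169, l++
l=1 r=11: |-12|>|10| out[10]=144, l++
l=2 r=11: |-7|<=|10| out[9]=100, r--
l=2 r=10: |-7|<=|9| out[8]=81, r--
l=2 r=9: |-7|<=|8| out[7]=64, r--
l=2 r=8: |-7|>|4| out[6]=49, l++
l=3 r=8: |-6|>|4| out[5]=36, l++
l=4 r=8: |-3|<=|4| out[4]=16, r--
l=4 r=7: |-3|<=|3| out[3]=9, r--
l=4 r=6: |-3|>|0| out[2]=9, l++
l=5 r=6: |-2|>|0| out[1]=4, l++
l=6 r=6: |0|<=|0| out[0]=0, r--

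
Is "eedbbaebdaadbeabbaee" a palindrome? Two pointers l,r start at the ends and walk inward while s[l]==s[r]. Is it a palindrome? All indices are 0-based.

not a palindrome (mismatch at 2,17)

l=0 r=19: 'e'=='e', l++,r--
l=1 r=18: 'e'=='e', l++,r--
l=2 r=17: 'd'!='a', stop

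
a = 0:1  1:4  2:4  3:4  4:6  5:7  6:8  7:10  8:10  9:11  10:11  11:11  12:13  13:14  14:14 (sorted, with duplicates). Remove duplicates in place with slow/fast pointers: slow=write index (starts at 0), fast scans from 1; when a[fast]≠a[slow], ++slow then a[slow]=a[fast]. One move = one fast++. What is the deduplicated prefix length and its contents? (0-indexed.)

length 9; prefix = [1, 4, 6, 7, 8, 10, 11, 13, 14]

slow=0 fast=1: a[fast]=4≠a[slow]=1 write a[1]=4, slow++,fast++
slow=1 fast=2: a[fast]=4=a[slow] dup, fast++
slow=1 fast=3: a[fast]=4=a[slow] dup, fast++
slow=1 fast=4: a[fast]=6≠a[slow]=4 write a[2]=6, slow++,fast++
slow=2 fast=5: a[fast]=7≠a[slow]=6 write a[3]=7, slow++,fast++
slow=3 fast=6: a[fast]=8≠a[slow]=7 write a[4]=8, slow++,fast++
slow=4 fast=7: a[fast]=10≠a[slow]=8 write a[5]=10, slow++,fast++
slow=5 fast=8: a[fast]=10=a[slow] dup, fast++
slow=5 fast=9: a[fast]=11≠a[slow]=10 write a[6]=11, slow++,fast++
slow=6 fast=10: a[fast]=11=a[slow] dup, fast++
slow=6 fast=11: a[fast]=11=a[slow] dup, fast++
slow=6 fast=12: a[fast]=13≠a[slow]=11 write a[7]=13, slow++,fast++
slow=7 fast=13: a[fast]=14≠a[slow]=13 write a[8]=14, slow++,fast++
slow=8 fast=14: a[fast]=14=a[slow] dup, fast++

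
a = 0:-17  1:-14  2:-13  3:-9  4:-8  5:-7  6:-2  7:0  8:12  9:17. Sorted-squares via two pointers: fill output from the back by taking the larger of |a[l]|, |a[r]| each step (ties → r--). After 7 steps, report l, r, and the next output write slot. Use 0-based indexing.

l=0 r=9: |-17|<=|17| out[9]=289, r--
l=0 r=8: |-17|>|12| out[8]=289, l++
l=1 r=8: |-14|>|12| out[7]=196, l++
l=2 r=8: |-13|>|12| out[6]=169, l++
l=3 r=8: |-9|<=|12| out[5]=144, r--
l=3 r=7: |-9|>|0| out[4]=81, l++
l=4 r=7: |-8|>|0| out[3]=64, l++

l=5, r=7, next write slot=2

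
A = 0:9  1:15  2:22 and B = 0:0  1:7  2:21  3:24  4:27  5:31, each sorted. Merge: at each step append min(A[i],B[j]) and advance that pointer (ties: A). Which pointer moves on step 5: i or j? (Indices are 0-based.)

j

i=0 j=0: A[i]=9>B[j]=0 take 0, j++
i=0 j=1: A[i]=9>B[j]=7 take 7, j++
i=0 j=2: A[i]=9<=B[j]=21 take 9, i++
i=1 j=2: A[i]=15<=B[j]=21 take 15, i++
i=2 j=2: A[i]=22>B[j]=21 take 21, j++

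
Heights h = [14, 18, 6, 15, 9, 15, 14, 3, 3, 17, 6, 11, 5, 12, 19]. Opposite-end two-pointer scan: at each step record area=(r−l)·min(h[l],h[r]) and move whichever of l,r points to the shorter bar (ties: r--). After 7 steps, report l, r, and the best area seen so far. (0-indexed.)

l=7, r=14, best area=234

l=0 r=14: min(14,19)*14=196 best=196 *, l++
l=1 r=14: min(18,19)*13=234 best=234 *, l++
l=2 r=14: min(6,19)*12=72 best=234, l++
l=3 r=14: min(15,19)*11=165 best=234, l++
l=4 r=14: min(9,19)*10=90 best=234, l++
l=5 r=14: min(15,19)*9=135 best=234, l++
l=6 r=14: min(14,19)*8=112 best=234, l++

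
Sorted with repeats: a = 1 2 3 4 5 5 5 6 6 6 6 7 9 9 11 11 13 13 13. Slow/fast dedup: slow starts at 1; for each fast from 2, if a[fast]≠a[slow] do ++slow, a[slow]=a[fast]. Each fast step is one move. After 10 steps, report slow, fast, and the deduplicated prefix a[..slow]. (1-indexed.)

(s=1,f=2) a[fast]=2≠a[slow]=1 write a[2]=2 → slow++,fast++
(s=2,f=3) a[fast]=3≠a[slow]=2 write a[3]=3 → slow++,fast++
(s=3,f=4) a[fast]=4≠a[slow]=3 write a[4]=4 → slow++,fast++
(s=4,f=5) a[fast]=5≠a[slow]=4 write a[5]=5 → slow++,fast++
(s=5,f=6) a[fast]=5=a[slow] dup → fast++
(s=5,f=7) a[fast]=5=a[slow] dup → fast++
(s=5,f=8) a[fast]=6≠a[slow]=5 write a[6]=6 → slow++,fast++
(s=6,f=9) a[fast]=6=a[slow] dup → fast++
(s=6,f=10) a[fast]=6=a[slow] dup → fast++
(s=6,f=11) a[fast]=6=a[slow] dup → fast++

slow=6, fast=12, prefix=[1, 2, 3, 4, 5, 6]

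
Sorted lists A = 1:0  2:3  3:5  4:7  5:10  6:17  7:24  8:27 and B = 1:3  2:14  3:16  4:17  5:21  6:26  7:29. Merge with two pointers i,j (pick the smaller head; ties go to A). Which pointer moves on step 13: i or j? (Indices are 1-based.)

j

[i=1,j=1] A[i]=0<=B[j]=3 take 0 → i++
[i=2,j=1] A[i]=3<=B[j]=3 take 3 → i++
[i=3,j=1] A[i]=5>B[j]=3 take 3 → j++
[i=3,j=2] A[i]=5<=B[j]=14 take 5 → i++
[i=4,j=2] A[i]=7<=B[j]=14 take 7 → i++
[i=5,j=2] A[i]=10<=B[j]=14 take 10 → i++
[i=6,j=2] A[i]=17>B[j]=14 take 14 → j++
[i=6,j=3] A[i]=17>B[j]=16 take 16 → j++
[i=6,j=4] A[i]=17<=B[j]=17 take 17 → i++
[i=7,j=4] A[i]=24>B[j]=17 take 17 → j++
[i=7,j=5] A[i]=24>B[j]=21 take 21 → j++
[i=7,j=6] A[i]=24<=B[j]=26 take 24 → i++
[i=8,j=6] A[i]=27>B[j]=26 take 26 → j++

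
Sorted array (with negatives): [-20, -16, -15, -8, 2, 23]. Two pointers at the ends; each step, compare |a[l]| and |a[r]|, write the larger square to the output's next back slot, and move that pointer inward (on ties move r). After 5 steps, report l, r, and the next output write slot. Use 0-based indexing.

l=4, r=4, next write slot=0

[0,5] |-20|<=|23| out[5]=529 → r--
[0,4] |-20|>|2| out[4]=400 → l++
[1,4] |-16|>|2| out[3]=256 → l++
[2,4] |-15|>|2| out[2]=225 → l++
[3,4] |-8|>|2| out[1]=64 → l++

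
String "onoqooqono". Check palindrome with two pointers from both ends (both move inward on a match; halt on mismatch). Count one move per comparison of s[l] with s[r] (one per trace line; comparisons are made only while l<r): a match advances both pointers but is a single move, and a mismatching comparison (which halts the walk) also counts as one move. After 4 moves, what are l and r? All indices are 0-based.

l=0 r=9: 'o'=='o', l++,r--
l=1 r=8: 'n'=='n', l++,r--
l=2 r=7: 'o'=='o', l++,r--
l=3 r=6: 'q'=='q', l++,r--

l=4, r=5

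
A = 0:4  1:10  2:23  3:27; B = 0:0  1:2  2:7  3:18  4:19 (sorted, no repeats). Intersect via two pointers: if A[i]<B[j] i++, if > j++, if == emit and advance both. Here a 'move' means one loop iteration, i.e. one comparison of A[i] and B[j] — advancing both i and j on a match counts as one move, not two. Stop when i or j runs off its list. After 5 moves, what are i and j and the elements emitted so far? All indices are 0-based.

i=2, j=3, emitted=[]

[i=0,j=0] 4>0 → j++
[i=0,j=1] 4>2 → j++
[i=0,j=2] 4<7 → i++
[i=1,j=2] 10>7 → j++
[i=1,j=3] 10<18 → i++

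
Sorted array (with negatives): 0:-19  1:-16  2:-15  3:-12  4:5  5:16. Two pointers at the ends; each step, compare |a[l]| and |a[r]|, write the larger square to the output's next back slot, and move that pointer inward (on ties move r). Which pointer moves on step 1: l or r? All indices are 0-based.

l

[0,5] |-19|>|16| out[5]=361 → l++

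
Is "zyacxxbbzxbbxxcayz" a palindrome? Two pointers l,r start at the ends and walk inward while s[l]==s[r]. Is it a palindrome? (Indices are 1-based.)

l=1 r=18: 'z'=='z', l++,r--
l=2 r=17: 'y'=='y', l++,r--
l=3 r=16: 'a'=='a', l++,r--
l=4 r=15: 'c'=='c', l++,r--
l=5 r=14: 'x'=='x', l++,r--
l=6 r=13: 'x'=='x', l++,r--
l=7 r=12: 'b'=='b', l++,r--
l=8 r=11: 'b'=='b', l++,r--
l=9 r=10: 'z'!='x', stop

not a palindrome (mismatch at 9,10)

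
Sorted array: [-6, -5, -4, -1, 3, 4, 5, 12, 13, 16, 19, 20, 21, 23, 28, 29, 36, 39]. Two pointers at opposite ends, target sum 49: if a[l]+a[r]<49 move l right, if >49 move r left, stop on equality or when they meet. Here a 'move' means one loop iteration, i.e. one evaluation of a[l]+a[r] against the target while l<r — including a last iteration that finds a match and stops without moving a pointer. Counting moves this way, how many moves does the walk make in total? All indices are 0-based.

l=0 r=17: -6+39=33 <49, l++
l=1 r=17: -5+39=34 <49, l++
l=2 r=17: -4+39=35 <49, l++
l=3 r=17: -1+39=38 <49, l++
l=4 r=17: 3+39=42 <49, l++
l=5 r=17: 4+39=43 <49, l++
l=6 r=17: 5+39=44 <49, l++
l=7 r=17: 12+39=51 >49, r--
l=7 r=16: 12+36=48 <49, l++
l=8 r=16: 13+36=49, found

10 moves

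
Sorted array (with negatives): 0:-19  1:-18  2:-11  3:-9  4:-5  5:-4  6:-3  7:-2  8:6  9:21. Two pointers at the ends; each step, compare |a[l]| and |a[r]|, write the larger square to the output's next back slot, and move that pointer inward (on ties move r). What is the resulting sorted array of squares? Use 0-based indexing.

[4, 9, 16, 25, 36, 81, 121, 324, 361, 441]

l=0 r=9: |-19|<=|21| out[9]=441, r--
l=0 r=8: |-19|>|6| out[8]=361, l++
l=1 r=8: |-18|>|6| out[7]=324, l++
l=2 r=8: |-11|>|6| out[6]=121, l++
l=3 r=8: |-9|>|6| out[5]=81, l++
l=4 r=8: |-5|<=|6| out[4]=36, r--
l=4 r=7: |-5|>|-2| out[3]=25, l++
l=5 r=7: |-4|>|-2| out[2]=16, l++
l=6 r=7: |-3|>|-2| out[1]=9, l++
l=7 r=7: |-2|<=|-2| out[0]=4, r--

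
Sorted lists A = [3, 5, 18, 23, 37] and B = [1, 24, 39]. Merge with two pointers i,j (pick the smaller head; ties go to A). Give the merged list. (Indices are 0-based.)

i=0 j=0: A[i]=3>B[j]=1 take 1, j++
i=0 j=1: A[i]=3<=B[j]=24 take 3, i++
i=1 j=1: A[i]=5<=B[j]=24 take 5, i++
i=2 j=1: A[i]=18<=B[j]=24 take 18, i++
i=3 j=1: A[i]=23<=B[j]=24 take 23, i++
i=4 j=1: A[i]=37>B[j]=24 take 24, j++
i=4 j=2: A[i]=37<=B[j]=39 take 37, i++
i=5 j=2: A done, take B[j]=39, j++

[1, 3, 5, 18, 23, 24, 37, 39]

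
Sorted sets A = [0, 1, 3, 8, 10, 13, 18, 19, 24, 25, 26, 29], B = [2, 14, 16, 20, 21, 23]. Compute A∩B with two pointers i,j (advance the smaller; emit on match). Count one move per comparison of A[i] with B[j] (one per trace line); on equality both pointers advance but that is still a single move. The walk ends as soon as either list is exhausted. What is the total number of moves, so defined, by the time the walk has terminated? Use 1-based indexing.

i=1 j=1: 0<2, i++
i=2 j=1: 1<2, i++
i=3 j=1: 3>2, j++
i=3 j=2: 3<14, i++
i=4 j=2: 8<14, i++
i=5 j=2: 10<14, i++
i=6 j=2: 13<14, i++
i=7 j=2: 18>14, j++
i=7 j=3: 18>16, j++
i=7 j=4: 18<20, i++
i=8 j=4: 19<20, i++
i=9 j=4: 24>20, j++
i=9 j=5: 24>21, j++
i=9 j=6: 24>23, j++

14 moves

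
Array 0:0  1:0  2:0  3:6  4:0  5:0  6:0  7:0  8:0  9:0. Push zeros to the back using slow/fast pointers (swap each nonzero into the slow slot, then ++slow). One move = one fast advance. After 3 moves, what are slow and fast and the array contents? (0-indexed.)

(s=0,f=0) a[fast]=0 → fast++
(s=0,f=1) a[fast]=0 → fast++
(s=0,f=2) a[fast]=0 → fast++

slow=0, fast=3, a=[0, 0, 0, 6, 0, 0, 0, 0, 0, 0]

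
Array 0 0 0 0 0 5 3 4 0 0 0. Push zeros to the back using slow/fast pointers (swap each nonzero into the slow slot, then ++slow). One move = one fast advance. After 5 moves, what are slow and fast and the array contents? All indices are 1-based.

slow=1 fast=1: a[fast]=0, fast++
slow=1 fast=2: a[fast]=0, fast++
slow=1 fast=3: a[fast]=0, fast++
slow=1 fast=4: a[fast]=0, fast++
slow=1 fast=5: a[fast]=0, fast++

slow=1, fast=6, a=[0, 0, 0, 0, 0, 5, 3, 4, 0, 0, 0]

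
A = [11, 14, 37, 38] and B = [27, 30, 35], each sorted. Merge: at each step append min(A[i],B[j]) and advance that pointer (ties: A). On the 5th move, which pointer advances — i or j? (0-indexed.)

i=0 j=0: A[i]=11<=B[j]=27 take 11, i++
i=1 j=0: A[i]=14<=B[j]=27 take 14, i++
i=2 j=0: A[i]=37>B[j]=27 take 27, j++
i=2 j=1: A[i]=37>B[j]=30 take 30, j++
i=2 j=2: A[i]=37>B[j]=35 take 35, j++

j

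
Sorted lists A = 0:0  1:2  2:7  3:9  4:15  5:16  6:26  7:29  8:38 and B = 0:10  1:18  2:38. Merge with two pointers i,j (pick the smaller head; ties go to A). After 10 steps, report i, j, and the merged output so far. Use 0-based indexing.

[i=0,j=0] A[i]=0<=B[j]=10 take 0 → i++
[i=1,j=0] A[i]=2<=B[j]=10 take 2 → i++
[i=2,j=0] A[i]=7<=B[j]=10 take 7 → i++
[i=3,j=0] A[i]=9<=B[j]=10 take 9 → i++
[i=4,j=0] A[i]=15>B[j]=10 take 10 → j++
[i=4,j=1] A[i]=15<=B[j]=18 take 15 → i++
[i=5,j=1] A[i]=16<=B[j]=18 take 16 → i++
[i=6,j=1] A[i]=26>B[j]=18 take 18 → j++
[i=6,j=2] A[i]=26<=B[j]=38 take 26 → i++
[i=7,j=2] A[i]=29<=B[j]=38 take 29 → i++

i=8, j=2, merged so far=[0, 2, 7, 9, 10, 15, 16, 18, 26, 29]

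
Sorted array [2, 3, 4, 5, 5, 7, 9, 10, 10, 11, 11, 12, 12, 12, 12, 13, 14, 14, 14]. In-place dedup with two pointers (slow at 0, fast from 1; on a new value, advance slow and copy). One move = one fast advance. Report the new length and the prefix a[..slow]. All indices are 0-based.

slow=0 fast=1: a[fast]=3≠a[slow]=2 write a[1]=3, slow++,fast++
slow=1 fast=2: a[fast]=4≠a[slow]=3 write a[2]=4, slow++,fast++
slow=2 fast=3: a[fast]=5≠a[slow]=4 write a[3]=5, slow++,fast++
slow=3 fast=4: a[fast]=5=a[slow] dup, fast++
slow=3 fast=5: a[fast]=7≠a[slow]=5 write a[4]=7, slow++,fast++
slow=4 fast=6: a[fast]=9≠a[slow]=7 write a[5]=9, slow++,fast++
slow=5 fast=7: a[fast]=10≠a[slow]=9 write a[6]=10, slow++,fast++
slow=6 fast=8: a[fast]=10=a[slow] dup, fast++
slow=6 fast=9: a[fast]=11≠a[slow]=10 write a[7]=11, slow++,fast++
slow=7 fast=10: a[fast]=11=a[slow] dup, fast++
slow=7 fast=11: a[fast]=12≠a[slow]=11 write a[8]=12, slow++,fast++
slow=8 fast=12: a[fast]=12=a[slow] dup, fast++
slow=8 fast=13: a[fast]=12=a[slow] dup, fast++
slow=8 fast=14: a[fast]=12=a[slow] dup, fast++
slow=8 fast=15: a[fast]=13≠a[slow]=12 write a[9]=13, slow++,fast++
slow=9 fast=16: a[fast]=14≠a[slow]=13 write a[10]=14, slow++,fast++
slow=10 fast=17: a[fast]=14=a[slow] dup, fast++
slow=10 fast=18: a[fast]=14=a[slow] dup, fast++

length 11; prefix = [2, 3, 4, 5, 7, 9, 10, 11, 12, 13, 14]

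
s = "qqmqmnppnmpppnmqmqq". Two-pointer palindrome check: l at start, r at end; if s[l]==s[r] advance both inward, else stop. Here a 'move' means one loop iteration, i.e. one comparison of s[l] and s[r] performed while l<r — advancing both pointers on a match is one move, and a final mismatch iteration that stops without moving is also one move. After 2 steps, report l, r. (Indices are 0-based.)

l=0 r=18: 'q'=='q', l++,r--
l=1 r=17: 'q'=='q', l++,r--

l=2, r=16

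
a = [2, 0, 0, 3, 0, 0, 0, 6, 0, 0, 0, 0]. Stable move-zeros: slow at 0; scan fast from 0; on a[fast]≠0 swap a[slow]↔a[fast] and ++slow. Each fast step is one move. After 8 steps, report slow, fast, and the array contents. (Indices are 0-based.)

slow=3, fast=8, a=[2, 3, 6, 0, 0, 0, 0, 0, 0, 0, 0, 0]

slow=0 fast=0: a[fast]=2≠0 swap→a[0]=2, slow++,fast++
slow=1 fast=1: a[fast]=0, fast++
slow=1 fast=2: a[fast]=0, fast++
slow=1 fast=3: a[fast]=3≠0 swap→a[1]=3, slow++,fast++
slow=2 fast=4: a[fast]=0, fast++
slow=2 fast=5: a[fast]=0, fast++
slow=2 fast=6: a[fast]=0, fast++
slow=2 fast=7: a[fast]=6≠0 swap→a[2]=6, slow++,fast++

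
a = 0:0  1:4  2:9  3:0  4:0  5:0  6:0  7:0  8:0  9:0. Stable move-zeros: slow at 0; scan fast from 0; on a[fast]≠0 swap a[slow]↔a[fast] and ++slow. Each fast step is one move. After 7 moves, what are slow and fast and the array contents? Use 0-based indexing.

slow=2, fast=7, a=[4, 9, 0, 0, 0, 0, 0, 0, 0, 0]

slow=0 fast=0: a[fast]=0, fast++
slow=0 fast=1: a[fast]=4≠0 swap→a[0]=4, slow++,fast++
slow=1 fast=2: a[fast]=9≠0 swap→a[1]=9, slow++,fast++
slow=2 fast=3: a[fast]=0, fast++
slow=2 fast=4: a[fast]=0, fast++
slow=2 fast=5: a[fast]=0, fast++
slow=2 fast=6: a[fast]=0, fast++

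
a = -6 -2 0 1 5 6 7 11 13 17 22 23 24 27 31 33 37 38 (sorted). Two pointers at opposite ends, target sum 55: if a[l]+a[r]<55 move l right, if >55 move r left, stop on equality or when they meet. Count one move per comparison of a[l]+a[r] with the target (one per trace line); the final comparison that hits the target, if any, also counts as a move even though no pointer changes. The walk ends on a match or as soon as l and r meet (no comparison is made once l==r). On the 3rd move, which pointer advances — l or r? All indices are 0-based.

[0,17] -6+38=32 <55 → l++
[1,17] -2+38=36 <55 → l++
[2,17] 0+38=38 <55 → l++

l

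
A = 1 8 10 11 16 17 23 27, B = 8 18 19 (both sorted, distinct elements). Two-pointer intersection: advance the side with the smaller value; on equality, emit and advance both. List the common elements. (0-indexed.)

[i=0,j=0] 1<8 → i++
[i=1,j=0] 8==8 emit → i++,j++
[i=2,j=1] 10<18 → i++
[i=3,j=1] 11<18 → i++
[i=4,j=1] 16<18 → i++
[i=5,j=1] 17<18 → i++
[i=6,j=1] 23>18 → j++
[i=6,j=2] 23>19 → j++

intersection = [8]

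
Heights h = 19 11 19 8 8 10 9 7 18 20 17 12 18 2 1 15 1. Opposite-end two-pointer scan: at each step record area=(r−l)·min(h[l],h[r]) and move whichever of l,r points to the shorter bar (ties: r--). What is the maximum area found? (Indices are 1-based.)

[1,17] min(19,1)*16=16 best=16 * → r--
[1,16] min(19,15)*15=225 best=225 * → r--
[1,15] min(19,1)*14=14 best=225 → r--
[1,14] min(19,2)*13=26 best=225 → r--
[1,13] min(19,18)*12=216 best=225 → r--
[1,12] min(19,12)*11=132 best=225 → r--
[1,11] min(19,17)*10=170 best=225 → r--
[1,10] min(19,20)*9=171 best=225 → l++
[2,10] min(11,20)*8=88 best=225 → l++
[3,10] min(19,20)*7=133 best=225 → l++
[4,10] min(8,20)*6=48 best=225 → l++
[5,10] min(8,20)*5=40 best=225 → l++
[6,10] min(10,20)*4=40 best=225 → l++
[7,10] min(9,20)*3=27 best=225 → l++
[8,10] min(7,20)*2=14 best=225 → l++
[9,10] min(18,20)*1=18 best=225 → l++

max area = 225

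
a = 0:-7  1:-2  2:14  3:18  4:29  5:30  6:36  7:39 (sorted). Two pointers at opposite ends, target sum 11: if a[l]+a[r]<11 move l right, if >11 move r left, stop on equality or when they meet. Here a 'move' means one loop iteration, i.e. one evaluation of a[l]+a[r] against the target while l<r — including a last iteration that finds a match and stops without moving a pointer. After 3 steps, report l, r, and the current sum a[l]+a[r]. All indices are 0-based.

[0,7] -7+39=32 >11 → r--
[0,6] -7+36=29 >11 → r--
[0,5] -7+30=23 >11 → r--

l=0, r=4, sum=22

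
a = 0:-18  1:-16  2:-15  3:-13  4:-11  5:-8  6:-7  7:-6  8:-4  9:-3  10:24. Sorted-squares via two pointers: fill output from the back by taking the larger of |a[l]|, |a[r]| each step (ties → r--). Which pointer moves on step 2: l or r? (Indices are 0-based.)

l

l=0 r=10: |-18|<=|24| out[10]=576, r--
l=0 r=9: |-18|>|-3| out[9]=324, l++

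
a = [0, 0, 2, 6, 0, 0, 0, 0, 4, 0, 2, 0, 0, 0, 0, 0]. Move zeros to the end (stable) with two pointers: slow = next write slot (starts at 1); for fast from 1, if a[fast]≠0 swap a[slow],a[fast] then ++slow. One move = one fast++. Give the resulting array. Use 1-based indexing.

(s=1,f=1) a[fast]=0 → fast++
(s=1,f=2) a[fast]=0 → fast++
(s=1,f=3) a[fast]=2≠0 swap→a[1]=2 → slow++,fast++
(s=2,f=4) a[fast]=6≠0 swap→a[2]=6 → slow++,fast++
(s=3,f=5) a[fast]=0 → fast++
(s=3,f=6) a[fast]=0 → fast++
(s=3,f=7) a[fast]=0 → fast++
(s=3,f=8) a[fast]=0 → fast++
(s=3,f=9) a[fast]=4≠0 swap→a[3]=4 → slow++,fast++
(s=4,f=10) a[fast]=0 → fast++
(s=4,f=11) a[fast]=2≠0 swap→a[4]=2 → slow++,fast++
(s=5,f=12) a[fast]=0 → fast++
(s=5,f=13) a[fast]=0 → fast++
(s=5,f=14) a[fast]=0 → fast++
(s=5,f=15) a[fast]=0 → fast++
(s=5,f=16) a[fast]=0 → fast++

[2, 6, 4, 2, 0, 0, 0, 0, 0, 0, 0, 0, 0, 0, 0, 0]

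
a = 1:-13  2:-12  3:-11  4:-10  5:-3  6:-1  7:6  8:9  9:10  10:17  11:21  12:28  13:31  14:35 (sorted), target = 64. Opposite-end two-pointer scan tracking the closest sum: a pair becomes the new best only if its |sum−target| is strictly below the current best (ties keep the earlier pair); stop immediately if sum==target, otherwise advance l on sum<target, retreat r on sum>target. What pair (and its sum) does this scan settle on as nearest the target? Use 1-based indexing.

pair (28, 35) with sum 63 (|Δ|=1)

l=1 r=14: -13+35=22 d=42 *, l++
l=2 r=14: -12+35=23 d=41 *, l++
l=3 r=14: -11+35=24 d=40 *, l++
l=4 r=14: -10+35=25 d=39 *, l++
l=5 r=14: -3+35=32 d=32 *, l++
l=6 r=14: -1+35=34 d=30 *, l++
l=7 r=14: 6+35=41 d=23 *, l++
l=8 r=14: 9+35=44 d=20 *, l++
l=9 r=14: 10+35=45 d=19 *, l++
l=10 r=14: 17+35=52 d=12 *, l++
l=11 r=14: 21+35=56 d=8 *, l++
l=12 r=14: 28+35=63 d=1 *, l++
l=13 r=14: 31+35=66 d=2, r--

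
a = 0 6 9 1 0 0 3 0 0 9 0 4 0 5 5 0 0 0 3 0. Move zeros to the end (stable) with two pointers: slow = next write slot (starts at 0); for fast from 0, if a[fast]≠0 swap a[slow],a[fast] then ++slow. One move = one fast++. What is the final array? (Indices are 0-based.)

[6, 9, 1, 3, 9, 4, 5, 5, 3, 0, 0, 0, 0, 0, 0, 0, 0, 0, 0, 0]

slow=0 fast=0: a[fast]=0, fast++
slow=0 fast=1: a[fast]=6≠0 swap→a[0]=6, slow++,fast++
slow=1 fast=2: a[fast]=9≠0 swap→a[1]=9, slow++,fast++
slow=2 fast=3: a[fast]=1≠0 swap→a[2]=1, slow++,fast++
slow=3 fast=4: a[fast]=0, fast++
slow=3 fast=5: a[fast]=0, fast++
slow=3 fast=6: a[fast]=3≠0 swap→a[3]=3, slow++,fast++
slow=4 fast=7: a[fast]=0, fast++
slow=4 fast=8: a[fast]=0, fast++
slow=4 fast=9: a[fast]=9≠0 swap→a[4]=9, slow++,fast++
slow=5 fast=10: a[fast]=0, fast++
slow=5 fast=11: a[fast]=4≠0 swap→a[5]=4, slow++,fast++
slow=6 fast=12: a[fast]=0, fast++
slow=6 fast=13: a[fast]=5≠0 swap→a[6]=5, slow++,fast++
slow=7 fast=14: a[fast]=5≠0 swap→a[7]=5, slow++,fast++
slow=8 fast=15: a[fast]=0, fast++
slow=8 fast=16: a[fast]=0, fast++
slow=8 fast=17: a[fast]=0, fast++
slow=8 fast=18: a[fast]=3≠0 swap→a[8]=3, slow++,fast++
slow=9 fast=19: a[fast]=0, fast++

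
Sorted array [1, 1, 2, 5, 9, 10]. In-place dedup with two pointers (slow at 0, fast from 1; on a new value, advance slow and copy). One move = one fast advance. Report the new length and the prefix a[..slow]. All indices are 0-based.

slow=0 fast=1: a[fast]=1=a[slow] dup, fast++
slow=0 fast=2: a[fast]=2≠a[slow]=1 write a[1]=2, slow++,fast++
slow=1 fast=3: a[fast]=5≠a[slow]=2 write a[2]=5, slow++,fast++
slow=2 fast=4: a[fast]=9≠a[slow]=5 write a[3]=9, slow++,fast++
slow=3 fast=5: a[fast]=10≠a[slow]=9 write a[4]=10, slow++,fast++

length 5; prefix = [1, 2, 5, 9, 10]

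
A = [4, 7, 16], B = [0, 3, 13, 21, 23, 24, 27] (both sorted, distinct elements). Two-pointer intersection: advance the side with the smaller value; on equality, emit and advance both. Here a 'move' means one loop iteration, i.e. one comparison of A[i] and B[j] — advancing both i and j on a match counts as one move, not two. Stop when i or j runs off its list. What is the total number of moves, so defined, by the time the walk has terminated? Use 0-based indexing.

6 moves

i=0 j=0: 4>0, j++
i=0 j=1: 4>3, j++
i=0 j=2: 4<13, i++
i=1 j=2: 7<13, i++
i=2 j=2: 16>13, j++
i=2 j=3: 16<21, i++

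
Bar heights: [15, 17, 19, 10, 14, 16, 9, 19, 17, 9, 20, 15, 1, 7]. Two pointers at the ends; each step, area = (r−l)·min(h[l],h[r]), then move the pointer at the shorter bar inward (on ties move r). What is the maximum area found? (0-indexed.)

max area = 165

[0,13] min(15,7)*13=91 best=91 * → r--
[0,12] min(15,1)*12=12 best=91 → r--
[0,11] min(15,15)*11=165 best=165 * → r--
[0,10] min(15,20)*10=150 best=165 → l++
[1,10] min(17,20)*9=153 best=165 → l++
[2,10] min(19,20)*8=152 best=165 → l++
[3,10] min(10,20)*7=70 best=165 → l++
[4,10] min(14,20)*6=84 best=165 → l++
[5,10] min(16,20)*5=80 best=165 → l++
[6,10] min(9,20)*4=36 best=165 → l++
[7,10] min(19,20)*3=57 best=165 → l++
[8,10] min(17,20)*2=34 best=165 → l++
[9,10] min(9,20)*1=9 best=165 → l++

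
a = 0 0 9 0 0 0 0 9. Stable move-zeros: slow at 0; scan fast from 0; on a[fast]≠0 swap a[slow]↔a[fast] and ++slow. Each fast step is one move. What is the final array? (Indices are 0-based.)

[9, 9, 0, 0, 0, 0, 0, 0]

slow=0 fast=0: a[fast]=0, fast++
slow=0 fast=1: a[fast]=0, fast++
slow=0 fast=2: a[fast]=9≠0 swap→a[0]=9, slow++,fast++
slow=1 fast=3: a[fast]=0, fast++
slow=1 fast=4: a[fast]=0, fast++
slow=1 fast=5: a[fast]=0, fast++
slow=1 fast=6: a[fast]=0, fast++
slow=1 fast=7: a[fast]=9≠0 swap→a[1]=9, slow++,fast++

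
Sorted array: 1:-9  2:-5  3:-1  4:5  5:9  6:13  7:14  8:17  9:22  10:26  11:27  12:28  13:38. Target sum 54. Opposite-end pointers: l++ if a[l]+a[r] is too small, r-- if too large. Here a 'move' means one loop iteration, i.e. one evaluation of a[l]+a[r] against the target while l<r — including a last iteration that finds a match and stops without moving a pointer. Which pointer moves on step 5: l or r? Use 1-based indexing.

[1,13] -9+38=29 <54 → l++
[2,13] -5+38=33 <54 → l++
[3,13] -1+38=37 <54 → l++
[4,13] 5+38=43 <54 → l++
[5,13] 9+38=47 <54 → l++

l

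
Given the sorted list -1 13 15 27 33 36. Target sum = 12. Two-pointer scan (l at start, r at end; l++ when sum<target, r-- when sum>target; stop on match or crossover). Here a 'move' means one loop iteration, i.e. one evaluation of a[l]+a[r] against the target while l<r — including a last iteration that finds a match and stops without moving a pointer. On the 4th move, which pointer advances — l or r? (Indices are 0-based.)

r

l=0 r=5: -1+36=35 >12, r--
l=0 r=4: -1+33=32 >12, r--
l=0 r=3: -1+27=26 >12, r--
l=0 r=2: -1+15=14 >12, r--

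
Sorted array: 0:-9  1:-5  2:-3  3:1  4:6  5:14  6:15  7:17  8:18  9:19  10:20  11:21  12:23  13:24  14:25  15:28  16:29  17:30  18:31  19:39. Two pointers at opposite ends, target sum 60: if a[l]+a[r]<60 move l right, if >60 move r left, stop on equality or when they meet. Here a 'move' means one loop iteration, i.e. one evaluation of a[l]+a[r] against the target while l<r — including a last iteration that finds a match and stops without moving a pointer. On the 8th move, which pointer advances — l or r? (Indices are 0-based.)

l

l=0 r=19: -9+39=30 <60, l++
l=1 r=19: -5+39=34 <60, l++
l=2 r=19: -3+39=36 <60, l++
l=3 r=19: 1+39=40 <60, l++
l=4 r=19: 6+39=45 <60, l++
l=5 r=19: 14+39=53 <60, l++
l=6 r=19: 15+39=54 <60, l++
l=7 r=19: 17+39=56 <60, l++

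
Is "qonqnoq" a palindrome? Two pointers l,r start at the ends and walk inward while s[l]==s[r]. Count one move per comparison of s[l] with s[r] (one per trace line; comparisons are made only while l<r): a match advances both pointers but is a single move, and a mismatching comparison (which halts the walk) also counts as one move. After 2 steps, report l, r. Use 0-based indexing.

l=2, r=4

l=0 r=6: 'q'=='q', l++,r--
l=1 r=5: 'o'=='o', l++,r--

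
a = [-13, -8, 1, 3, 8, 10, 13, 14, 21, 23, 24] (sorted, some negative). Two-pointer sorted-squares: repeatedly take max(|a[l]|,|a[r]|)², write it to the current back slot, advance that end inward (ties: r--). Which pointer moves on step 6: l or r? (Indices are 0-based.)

l=0 r=10: |-13|<=|24| out[10]=576, r--
l=0 r=9: |-13|<=|23| out[9]=529, r--
l=0 r=8: |-13|<=|21| out[8]=441, r--
l=0 r=7: |-13|<=|14| out[7]=196, r--
l=0 r=6: |-13|<=|13| out[6]=169, r--
l=0 r=5: |-13|>|10| out[5]=169, l++

l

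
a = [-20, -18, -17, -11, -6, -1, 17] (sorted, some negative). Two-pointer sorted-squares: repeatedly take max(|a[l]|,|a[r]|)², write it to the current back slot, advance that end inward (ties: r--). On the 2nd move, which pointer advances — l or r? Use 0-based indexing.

l

[0,6] |-20|>|17| out[6]=400 → l++
[1,6] |-18|>|17| out[5]=324 → l++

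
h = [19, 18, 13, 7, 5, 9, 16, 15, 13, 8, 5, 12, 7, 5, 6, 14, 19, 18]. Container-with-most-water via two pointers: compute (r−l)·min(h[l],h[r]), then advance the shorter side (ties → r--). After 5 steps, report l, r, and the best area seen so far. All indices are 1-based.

[1,18] min(19,18)*17=306 best=306 * → r--
[1,17] min(19,19)*16=304 best=306 → r--
[1,16] min(19,14)*15=210 best=306 → r--
[1,15] min(19,6)*14=84 best=306 → r--
[1,14] min(19,5)*13=65 best=306 → r--

l=1, r=13, best area=306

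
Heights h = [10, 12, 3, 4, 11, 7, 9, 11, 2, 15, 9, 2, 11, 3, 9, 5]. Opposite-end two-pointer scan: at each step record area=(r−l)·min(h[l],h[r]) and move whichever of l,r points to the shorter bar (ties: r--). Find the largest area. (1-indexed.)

[1,16] min(10,5)*15=75 best=75 * → r--
[1,15] min(10,9)*14=126 best=126 * → r--
[1,14] min(10,3)*13=39 best=126 → r--
[1,13] min(10,11)*12=120 best=126 → l++
[2,13] min(12,11)*11=121 best=126 → r--
[2,12] min(12,2)*10=20 best=126 → r--
[2,11] min(12,9)*9=81 best=126 → r--
[2,10] min(12,15)*8=96 best=126 → l++
[3,10] min(3,15)*7=21 best=126 → l++
[4,10] min(4,15)*6=24 best=126 → l++
[5,10] min(11,15)*5=55 best=126 → l++
[6,10] min(7,15)*4=28 best=126 → l++
[7,10] min(9,15)*3=27 best=126 → l++
[8,10] min(11,15)*2=22 best=126 → l++
[9,10] min(2,15)*1=2 best=126 → l++

max area = 126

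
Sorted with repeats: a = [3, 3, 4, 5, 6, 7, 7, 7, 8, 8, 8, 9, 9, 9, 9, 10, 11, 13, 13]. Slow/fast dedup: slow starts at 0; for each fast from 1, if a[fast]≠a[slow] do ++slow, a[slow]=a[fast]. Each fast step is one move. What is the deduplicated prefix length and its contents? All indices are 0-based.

slow=0 fast=1: a[fast]=3=a[slow] dup, fast++
slow=0 fast=2: a[fast]=4≠a[slow]=3 write a[1]=4, slow++,fast++
slow=1 fast=3: a[fast]=5≠a[slow]=4 write a[2]=5, slow++,fast++
slow=2 fast=4: a[fast]=6≠a[slow]=5 write a[3]=6, slow++,fast++
slow=3 fast=5: a[fast]=7≠a[slow]=6 write a[4]=7, slow++,fast++
slow=4 fast=6: a[fast]=7=a[slow] dup, fast++
slow=4 fast=7: a[fast]=7=a[slow] dup, fast++
slow=4 fast=8: a[fast]=8≠a[slow]=7 write a[5]=8, slow++,fast++
slow=5 fast=9: a[fast]=8=a[slow] dup, fast++
slow=5 fast=10: a[fast]=8=a[slow] dup, fast++
slow=5 fast=11: a[fast]=9≠a[slow]=8 write a[6]=9, slow++,fast++
slow=6 fast=12: a[fast]=9=a[slow] dup, fast++
slow=6 fast=13: a[fast]=9=a[slow] dup, fast++
slow=6 fast=14: a[fast]=9=a[slow] dup, fast++
slow=6 fast=15: a[fast]=10≠a[slow]=9 write a[7]=10, slow++,fast++
slow=7 fast=16: a[fast]=11≠a[slow]=10 write a[8]=11, slow++,fast++
slow=8 fast=17: a[fast]=13≠a[slow]=11 write a[9]=13, slow++,fast++
slow=9 fast=18: a[fast]=13=a[slow] dup, fast++

length 10; prefix = [3, 4, 5, 6, 7, 8, 9, 10, 11, 13]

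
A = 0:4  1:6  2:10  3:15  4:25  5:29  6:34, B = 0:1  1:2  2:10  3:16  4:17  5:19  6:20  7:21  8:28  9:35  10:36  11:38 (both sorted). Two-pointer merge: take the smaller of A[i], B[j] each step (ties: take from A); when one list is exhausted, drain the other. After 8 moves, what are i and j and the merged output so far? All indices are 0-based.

i=4, j=4, merged so far=[1, 2, 4, 6, 10, 10, 15, 16]

i=0 j=0: A[i]=4>B[j]=1 take 1, j++
i=0 j=1: A[i]=4>B[j]=2 take 2, j++
i=0 j=2: A[i]=4<=B[j]=10 take 4, i++
i=1 j=2: A[i]=6<=B[j]=10 take 6, i++
i=2 j=2: A[i]=10<=B[j]=10 take 10, i++
i=3 j=2: A[i]=15>B[j]=10 take 10, j++
i=3 j=3: A[i]=15<=B[j]=16 take 15, i++
i=4 j=3: A[i]=25>B[j]=16 take 16, j++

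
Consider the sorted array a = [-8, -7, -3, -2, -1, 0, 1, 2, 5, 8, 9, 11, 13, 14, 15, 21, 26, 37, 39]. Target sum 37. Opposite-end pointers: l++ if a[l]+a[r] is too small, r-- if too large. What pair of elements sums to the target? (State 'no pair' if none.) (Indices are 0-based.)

l=0 r=18: -8+39=31 <37, l++
l=1 r=18: -7+39=32 <37, l++
l=2 r=18: -3+39=36 <37, l++
l=3 r=18: -2+39=37, found

(-2, 39)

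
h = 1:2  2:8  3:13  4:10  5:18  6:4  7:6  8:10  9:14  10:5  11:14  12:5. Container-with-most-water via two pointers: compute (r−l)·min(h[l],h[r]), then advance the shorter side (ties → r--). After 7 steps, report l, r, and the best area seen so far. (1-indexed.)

l=1 r=12: min(2,5)*11=22 best=22 *, l++
l=2 r=12: min(8,5)*10=50 best=50 *, r--
l=2 r=11: min(8,14)*9=72 best=72 *, l++
l=3 r=11: min(13,14)*8=104 best=104 *, l++
l=4 r=11: min(10,14)*7=70 best=104, l++
l=5 r=11: min(18,14)*6=84 best=104, r--
l=5 r=10: min(18,5)*5=25 best=104, r--

l=5, r=9, best area=104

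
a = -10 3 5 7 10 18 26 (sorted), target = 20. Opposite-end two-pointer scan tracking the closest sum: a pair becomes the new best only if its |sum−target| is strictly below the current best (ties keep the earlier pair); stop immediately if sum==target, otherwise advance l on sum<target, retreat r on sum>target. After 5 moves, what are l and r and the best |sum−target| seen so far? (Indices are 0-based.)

l=3, r=4, best |Δ|=1

l=0 r=6: -10+26=16 d=4 *, l++
l=1 r=6: 3+26=29 d=9, r--
l=1 r=5: 3+18=21 d=1 *, r--
l=1 r=4: 3+10=13 d=7, l++
l=2 r=4: 5+10=15 d=5, l++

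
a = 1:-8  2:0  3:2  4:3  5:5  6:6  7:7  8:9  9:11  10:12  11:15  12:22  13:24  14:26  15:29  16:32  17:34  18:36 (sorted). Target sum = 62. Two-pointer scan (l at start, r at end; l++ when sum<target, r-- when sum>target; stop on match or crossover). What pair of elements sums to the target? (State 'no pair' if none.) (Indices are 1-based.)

(26, 36)

l=1 r=18: -8+36=28 <62, l++
l=2 r=18: 0+36=36 <62, l++
l=3 r=18: 2+36=38 <62, l++
l=4 r=18: 3+36=39 <62, l++
l=5 r=18: 5+36=41 <62, l++
l=6 r=18: 6+36=42 <62, l++
l=7 r=18: 7+36=43 <62, l++
l=8 r=18: 9+36=45 <62, l++
l=9 r=18: 11+36=47 <62, l++
l=10 r=18: 12+36=48 <62, l++
l=11 r=18: 15+36=51 <62, l++
l=12 r=18: 22+36=58 <62, l++
l=13 r=18: 24+36=60 <62, l++
l=14 r=18: 26+36=62, found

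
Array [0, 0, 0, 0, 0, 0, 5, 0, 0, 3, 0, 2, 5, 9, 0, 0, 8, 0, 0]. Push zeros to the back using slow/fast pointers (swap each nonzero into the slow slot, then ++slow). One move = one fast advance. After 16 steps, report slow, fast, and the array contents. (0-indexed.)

slow=5, fast=16, a=[5, 3, 2, 5, 9, 0, 0, 0, 0, 0, 0, 0, 0, 0, 0, 0, 8, 0, 0]

slow=0 fast=0: a[fast]=0, fast++
slow=0 fast=1: a[fast]=0, fast++
slow=0 fast=2: a[fast]=0, fast++
slow=0 fast=3: a[fast]=0, fast++
slow=0 fast=4: a[fast]=0, fast++
slow=0 fast=5: a[fast]=0, fast++
slow=0 fast=6: a[fast]=5≠0 swap→a[0]=5, slow++,fast++
slow=1 fast=7: a[fast]=0, fast++
slow=1 fast=8: a[fast]=0, fast++
slow=1 fast=9: a[fast]=3≠0 swap→a[1]=3, slow++,fast++
slow=2 fast=10: a[fast]=0, fast++
slow=2 fast=11: a[fast]=2≠0 swap→a[2]=2, slow++,fast++
slow=3 fast=12: a[fast]=5≠0 swap→a[3]=5, slow++,fast++
slow=4 fast=13: a[fast]=9≠0 swap→a[4]=9, slow++,fast++
slow=5 fast=14: a[fast]=0, fast++
slow=5 fast=15: a[fast]=0, fast++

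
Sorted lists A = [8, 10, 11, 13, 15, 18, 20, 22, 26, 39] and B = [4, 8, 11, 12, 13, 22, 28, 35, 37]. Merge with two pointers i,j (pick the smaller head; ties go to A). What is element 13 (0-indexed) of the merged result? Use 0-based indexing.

[i=0,j=0] A[i]=8>B[j]=4 take 4 → j++
[i=0,j=1] A[i]=8<=B[j]=8 take 8 → i++
[i=1,j=1] A[i]=10>B[j]=8 take 8 → j++
[i=1,j=2] A[i]=10<=B[j]=11 take 10 → i++
[i=2,j=2] A[i]=11<=B[j]=11 take 11 → i++
[i=3,j=2] A[i]=13>B[j]=11 take 11 → j++
[i=3,j=3] A[i]=13>B[j]=12 take 12 → j++
[i=3,j=4] A[i]=13<=B[j]=13 take 13 → i++
[i=4,j=4] A[i]=15>B[j]=13 take 13 → j++
[i=4,j=5] A[i]=15<=B[j]=22 take 15 → i++
[i=5,j=5] A[i]=18<=B[j]=22 take 18 → i++
[i=6,j=5] A[i]=20<=B[j]=22 take 20 → i++
[i=7,j=5] A[i]=22<=B[j]=22 take 22 → i++
[i=8,j=5] A[i]=26>B[j]=22 take 22 → j++
[i=8,j=6] A[i]=26<=B[j]=28 take 26 → i++
[i=9,j=6] A[i]=39>B[j]=28 take 28 → j++
[i=9,j=7] A[i]=39>B[j]=35 take 35 → j++
[i=9,j=8] A[i]=39>B[j]=37 take 37 → j++
[i=9,j=9] B done, take A[i]=39 → i++

merged[13] = 22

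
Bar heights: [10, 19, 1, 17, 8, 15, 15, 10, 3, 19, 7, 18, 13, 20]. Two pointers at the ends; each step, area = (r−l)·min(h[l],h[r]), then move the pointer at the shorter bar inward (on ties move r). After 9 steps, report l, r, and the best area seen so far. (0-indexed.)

l=9, r=13, best area=228

[0,13] min(10,20)*13=130 best=130 * → l++
[1,13] min(19,20)*12=228 best=228 * → l++
[2,13] min(1,20)*11=11 best=228 → l++
[3,13] min(17,20)*10=170 best=228 → l++
[4,13] min(8,20)*9=72 best=228 → l++
[5,13] min(15,20)*8=120 best=228 → l++
[6,13] min(15,20)*7=105 best=228 → l++
[7,13] min(10,20)*6=60 best=228 → l++
[8,13] min(3,20)*5=15 best=228 → l++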